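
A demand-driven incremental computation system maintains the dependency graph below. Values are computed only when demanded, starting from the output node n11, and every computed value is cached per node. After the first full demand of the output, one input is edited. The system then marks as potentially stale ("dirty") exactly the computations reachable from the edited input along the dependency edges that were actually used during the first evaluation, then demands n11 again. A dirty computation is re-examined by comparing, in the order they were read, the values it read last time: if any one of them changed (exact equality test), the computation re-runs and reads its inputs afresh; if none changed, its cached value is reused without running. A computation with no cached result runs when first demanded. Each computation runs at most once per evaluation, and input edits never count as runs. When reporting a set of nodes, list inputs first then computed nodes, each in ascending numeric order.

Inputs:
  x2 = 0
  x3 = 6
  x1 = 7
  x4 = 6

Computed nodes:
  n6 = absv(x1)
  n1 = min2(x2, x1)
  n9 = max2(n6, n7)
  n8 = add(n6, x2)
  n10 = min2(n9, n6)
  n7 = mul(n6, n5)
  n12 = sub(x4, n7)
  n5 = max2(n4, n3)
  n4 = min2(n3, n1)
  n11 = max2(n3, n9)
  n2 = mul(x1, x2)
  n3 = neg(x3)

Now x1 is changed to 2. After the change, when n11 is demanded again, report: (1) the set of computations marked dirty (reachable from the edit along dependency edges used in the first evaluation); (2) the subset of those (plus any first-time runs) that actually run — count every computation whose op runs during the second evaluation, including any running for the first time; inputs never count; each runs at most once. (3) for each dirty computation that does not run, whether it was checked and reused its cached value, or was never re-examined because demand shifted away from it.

Marked dirty: n1, n4, n5, n6, n7, n9, n11.
Computations that run: n1, n6, n7, n9, n11 — 5 in total.
Checked but reused from cache: n4, n5.
Key observation: the cutoff stops propagation at n4 — its inputs' values are unchanged, so it reuses its cache.

First evaluation (everything demanded from the output):
  n1 = min2(0, 7) = 0
  n3 = neg(6) = -6
  n4 = min2(-6, 0) = -6
  n5 = max2(-6, -6) = -6
  n6 = absv(7) = 7
  n7 = mul(7, -6) = -42
  n9 = max2(7, -42) = 7
  n11 = max2(-6, 7) = 7

Propagation after the edit:
  n1: runs — x1 7->2; result 0 (same value as before).
  n4: checked — values it read are unchanged (n3 unchanged, n1 unchanged); reused cached -6 without running.
  n5: checked — values it read are unchanged (n4 unchanged, n3 unchanged); reused cached -6 without running.
  n6: runs — x1 7->2; result 2.
  n7: runs — n6 7->2; result -12.
  n9: runs — n6 7->2; n7 -42->-12; result 2.
  n11: runs — n9 7->2; result 2.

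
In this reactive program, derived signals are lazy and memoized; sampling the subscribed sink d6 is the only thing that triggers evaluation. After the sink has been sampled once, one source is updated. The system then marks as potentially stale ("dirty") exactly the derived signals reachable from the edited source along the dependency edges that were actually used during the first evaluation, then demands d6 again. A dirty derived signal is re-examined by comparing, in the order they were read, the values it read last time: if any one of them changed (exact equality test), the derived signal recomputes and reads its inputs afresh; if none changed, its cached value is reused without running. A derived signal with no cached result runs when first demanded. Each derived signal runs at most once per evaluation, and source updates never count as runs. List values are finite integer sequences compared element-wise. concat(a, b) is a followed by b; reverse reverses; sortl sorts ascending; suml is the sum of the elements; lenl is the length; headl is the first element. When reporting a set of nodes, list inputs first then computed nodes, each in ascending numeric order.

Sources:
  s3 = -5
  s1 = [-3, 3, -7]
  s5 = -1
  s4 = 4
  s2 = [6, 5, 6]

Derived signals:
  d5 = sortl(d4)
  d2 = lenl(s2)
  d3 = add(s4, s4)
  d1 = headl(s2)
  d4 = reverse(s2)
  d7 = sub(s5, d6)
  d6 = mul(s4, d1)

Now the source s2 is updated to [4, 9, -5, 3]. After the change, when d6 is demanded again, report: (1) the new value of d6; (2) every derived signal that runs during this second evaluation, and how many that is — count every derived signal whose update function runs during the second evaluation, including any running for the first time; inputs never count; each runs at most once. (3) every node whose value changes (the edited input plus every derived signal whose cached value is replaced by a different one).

Demanding d6 again yields 16.
2 derived signals run: d1, d6.
The nodes whose values change: s2, d1, d6.

First demand of the output computes:
  d1 = headl([6, 5, 6]) = 6
  d6 = mul(4, 6) = 24

After the edit, cleaning proceeds:
  d1: a read changed (s2 [6, 5, 6]->[4, 9, -5, 3]) — executes, giving 4.
  d6: a read changed (d1 6->4) — executes, giving 16.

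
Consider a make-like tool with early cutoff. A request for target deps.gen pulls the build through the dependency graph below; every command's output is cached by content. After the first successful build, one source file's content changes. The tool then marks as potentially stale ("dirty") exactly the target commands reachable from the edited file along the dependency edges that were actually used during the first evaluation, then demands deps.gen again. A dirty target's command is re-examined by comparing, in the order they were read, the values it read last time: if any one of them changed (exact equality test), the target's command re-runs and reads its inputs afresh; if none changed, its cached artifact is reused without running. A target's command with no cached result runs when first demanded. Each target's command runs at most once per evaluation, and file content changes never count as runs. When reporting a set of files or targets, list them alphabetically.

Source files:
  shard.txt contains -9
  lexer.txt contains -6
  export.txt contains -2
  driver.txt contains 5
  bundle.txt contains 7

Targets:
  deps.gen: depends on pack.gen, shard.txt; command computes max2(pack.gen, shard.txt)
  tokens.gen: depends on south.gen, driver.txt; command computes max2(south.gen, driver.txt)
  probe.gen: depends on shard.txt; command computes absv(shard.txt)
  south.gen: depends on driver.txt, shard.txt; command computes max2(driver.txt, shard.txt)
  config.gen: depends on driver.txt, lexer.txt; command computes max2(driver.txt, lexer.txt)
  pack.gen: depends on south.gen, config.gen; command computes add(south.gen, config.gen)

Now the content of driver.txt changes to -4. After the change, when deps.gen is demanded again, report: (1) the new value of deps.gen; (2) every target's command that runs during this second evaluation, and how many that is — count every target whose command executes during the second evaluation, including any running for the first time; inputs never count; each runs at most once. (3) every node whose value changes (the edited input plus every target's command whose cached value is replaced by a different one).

First demand of the output computes:
  config.gen = max2(5, -6) = 5
  south.gen = max2(5, -9) = 5
  pack.gen = add(5, 5) = 10
  deps.gen = max2(10, -9) = 10

After the edit, cleaning proceeds:
  config.gen: a read changed (driver.txt 5->-4) — executes, giving -4.
  south.gen: a read changed (driver.txt 5->-4) — executes, giving -4.
  pack.gen: a read changed (south.gen 5->-4; config.gen 5->-4) — executes, giving -8.
  deps.gen: a read changed (pack.gen 10->-8) — executes, giving -8.

Demanding deps.gen again yields -8.
4 target commands run: config.gen, deps.gen, pack.gen, south.gen.
The nodes whose values change: config.gen, deps.gen, driver.txt, pack.gen, south.gen.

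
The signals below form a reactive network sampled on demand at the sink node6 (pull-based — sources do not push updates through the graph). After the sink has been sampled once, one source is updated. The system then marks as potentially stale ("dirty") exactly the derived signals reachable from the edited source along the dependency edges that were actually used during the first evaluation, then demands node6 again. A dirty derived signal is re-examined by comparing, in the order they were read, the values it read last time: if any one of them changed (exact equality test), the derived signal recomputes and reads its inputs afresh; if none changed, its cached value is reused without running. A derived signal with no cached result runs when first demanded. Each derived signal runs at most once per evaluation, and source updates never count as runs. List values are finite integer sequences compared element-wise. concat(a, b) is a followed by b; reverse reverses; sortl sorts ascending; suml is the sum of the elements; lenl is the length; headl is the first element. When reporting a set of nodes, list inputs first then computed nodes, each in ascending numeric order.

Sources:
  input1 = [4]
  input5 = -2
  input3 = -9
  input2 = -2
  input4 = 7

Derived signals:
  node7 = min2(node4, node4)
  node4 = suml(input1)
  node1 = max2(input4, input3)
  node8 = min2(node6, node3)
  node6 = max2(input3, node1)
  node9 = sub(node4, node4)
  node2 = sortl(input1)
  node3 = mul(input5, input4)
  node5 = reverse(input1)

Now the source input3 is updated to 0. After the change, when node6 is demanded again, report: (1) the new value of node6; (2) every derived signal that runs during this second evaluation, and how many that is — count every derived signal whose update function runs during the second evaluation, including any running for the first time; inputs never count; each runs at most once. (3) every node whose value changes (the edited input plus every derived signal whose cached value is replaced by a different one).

node6 now evaluates to 7.
Run set: node1, node6 (2 run).
Changed values: input3.

Initial pass — values computed on the first demand:
  node1 = max2(7, -9) = 7
  node6 = max2(-9, 7) = 7

Second demand — change propagation:
  node1: re-runs because input3 -9->0; new result 7 (unchanged).
  node6: re-runs because input3 -9->0; new result 7 (unchanged).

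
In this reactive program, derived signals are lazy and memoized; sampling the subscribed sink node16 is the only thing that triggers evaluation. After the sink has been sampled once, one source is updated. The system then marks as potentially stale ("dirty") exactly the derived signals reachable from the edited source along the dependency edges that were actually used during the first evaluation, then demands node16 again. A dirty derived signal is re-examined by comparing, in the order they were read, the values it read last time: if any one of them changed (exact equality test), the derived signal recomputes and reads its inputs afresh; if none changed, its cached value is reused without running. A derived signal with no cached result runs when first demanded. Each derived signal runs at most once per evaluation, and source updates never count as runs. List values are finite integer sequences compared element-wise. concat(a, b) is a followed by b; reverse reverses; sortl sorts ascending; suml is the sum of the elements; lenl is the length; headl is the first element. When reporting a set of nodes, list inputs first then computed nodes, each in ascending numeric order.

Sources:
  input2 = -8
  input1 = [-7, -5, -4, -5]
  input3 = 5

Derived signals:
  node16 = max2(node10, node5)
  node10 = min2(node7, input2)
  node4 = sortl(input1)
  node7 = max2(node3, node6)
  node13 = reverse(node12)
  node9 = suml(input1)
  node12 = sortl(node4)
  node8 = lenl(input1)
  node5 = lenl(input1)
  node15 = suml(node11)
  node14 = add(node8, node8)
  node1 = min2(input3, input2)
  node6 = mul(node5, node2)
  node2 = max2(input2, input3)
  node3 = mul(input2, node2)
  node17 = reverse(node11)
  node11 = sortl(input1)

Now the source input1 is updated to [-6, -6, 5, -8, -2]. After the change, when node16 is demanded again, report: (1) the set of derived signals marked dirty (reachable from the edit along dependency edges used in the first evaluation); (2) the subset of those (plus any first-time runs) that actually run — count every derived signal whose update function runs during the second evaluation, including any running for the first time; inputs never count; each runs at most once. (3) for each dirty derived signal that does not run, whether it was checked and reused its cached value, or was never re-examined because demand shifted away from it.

The edit dirties: node5, node6, node7, node10, node16.
5 derived signals run: node5, node6, node7, node10, node16.
No dirty derived signal escaped a run.

First demand of the output computes:
  node2 = max2(-8, 5) = 5
  node3 = mul(-8, 5) = -40
  node5 = lenl([-7, -5, -4, -5]) = 4
  node6 = mul(4, 5) = 20
  node7 = max2(-40, 20) = 20
  node10 = min2(20, -8) = -8
  node16 = max2(-8, 4) = 4

After the edit, cleaning proceeds:
  node5: a read changed (input1 [-7, -5, -4, -5]->[-6, -6, 5, -8, -2]) — executes, giving 5.
  node6: a read changed (node5 4->5) — executes, giving 25.
  node7: a read changed (node6 20->25) — executes, giving 25.
  node10: a read changed (node7 20->25) — executes, giving -8 — identical to its old value.
  node16: a read changed (node5 4->5) — executes, giving 5.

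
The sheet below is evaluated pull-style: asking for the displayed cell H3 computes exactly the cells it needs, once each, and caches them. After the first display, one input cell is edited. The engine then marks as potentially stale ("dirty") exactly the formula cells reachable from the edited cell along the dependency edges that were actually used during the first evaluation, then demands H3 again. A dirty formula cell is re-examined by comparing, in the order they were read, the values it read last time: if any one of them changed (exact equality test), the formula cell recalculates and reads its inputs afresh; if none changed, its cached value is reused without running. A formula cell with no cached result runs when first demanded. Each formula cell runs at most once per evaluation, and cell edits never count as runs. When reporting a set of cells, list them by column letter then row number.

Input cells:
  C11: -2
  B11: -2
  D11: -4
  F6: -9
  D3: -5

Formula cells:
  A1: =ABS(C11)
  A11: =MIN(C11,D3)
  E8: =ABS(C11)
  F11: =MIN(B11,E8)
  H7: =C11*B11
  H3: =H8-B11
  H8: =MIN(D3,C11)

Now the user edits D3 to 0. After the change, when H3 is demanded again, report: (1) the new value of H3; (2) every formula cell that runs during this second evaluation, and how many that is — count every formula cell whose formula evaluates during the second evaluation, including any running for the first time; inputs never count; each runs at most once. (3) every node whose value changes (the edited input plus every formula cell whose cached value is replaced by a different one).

Demanding H3 again yields 0.
2 formula cells run: H3, H8.
The nodes whose values change: D3, H3, H8.

First demand of the output computes:
  H8 = MIN(-5, -2) = -5
  H3 = -5 - -2 = -3

After the edit, cleaning proceeds:
  H8: a read changed (D3 -5->0) — executes, giving -2.
  H3: a read changed (H8 -5->-2) — executes, giving 0.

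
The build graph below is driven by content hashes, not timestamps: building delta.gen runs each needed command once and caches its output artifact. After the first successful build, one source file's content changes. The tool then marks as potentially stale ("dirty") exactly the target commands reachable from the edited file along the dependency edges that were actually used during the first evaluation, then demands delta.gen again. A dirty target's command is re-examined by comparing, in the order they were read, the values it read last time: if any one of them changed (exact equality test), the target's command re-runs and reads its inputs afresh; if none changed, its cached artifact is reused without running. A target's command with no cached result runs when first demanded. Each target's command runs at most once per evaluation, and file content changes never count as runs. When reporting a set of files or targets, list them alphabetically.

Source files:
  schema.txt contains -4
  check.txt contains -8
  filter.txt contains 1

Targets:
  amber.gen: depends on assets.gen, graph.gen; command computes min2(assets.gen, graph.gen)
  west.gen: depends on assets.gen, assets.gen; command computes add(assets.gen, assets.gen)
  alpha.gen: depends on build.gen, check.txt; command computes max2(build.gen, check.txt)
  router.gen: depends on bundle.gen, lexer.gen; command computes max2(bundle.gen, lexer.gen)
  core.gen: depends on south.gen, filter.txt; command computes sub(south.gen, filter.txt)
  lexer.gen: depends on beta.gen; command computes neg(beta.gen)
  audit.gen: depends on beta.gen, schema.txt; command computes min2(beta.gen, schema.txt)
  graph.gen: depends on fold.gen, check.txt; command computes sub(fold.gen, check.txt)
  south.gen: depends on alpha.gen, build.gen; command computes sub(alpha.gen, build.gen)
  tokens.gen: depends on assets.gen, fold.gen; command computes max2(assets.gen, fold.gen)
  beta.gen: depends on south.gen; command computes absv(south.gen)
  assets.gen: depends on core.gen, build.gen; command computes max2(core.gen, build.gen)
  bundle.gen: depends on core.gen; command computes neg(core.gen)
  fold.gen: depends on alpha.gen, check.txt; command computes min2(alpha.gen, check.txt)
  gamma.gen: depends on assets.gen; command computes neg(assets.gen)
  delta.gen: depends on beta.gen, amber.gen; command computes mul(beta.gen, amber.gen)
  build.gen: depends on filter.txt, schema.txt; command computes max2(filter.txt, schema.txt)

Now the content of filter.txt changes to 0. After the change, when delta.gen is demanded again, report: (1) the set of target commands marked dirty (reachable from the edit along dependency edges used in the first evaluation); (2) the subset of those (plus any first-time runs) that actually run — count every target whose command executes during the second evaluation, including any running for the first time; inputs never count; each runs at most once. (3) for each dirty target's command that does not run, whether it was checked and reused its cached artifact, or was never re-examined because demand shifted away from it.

Initial pass — values computed on the first demand:
  build.gen = max2(1, -4) = 1
  alpha.gen = max2(1, -8) = 1
  fold.gen = min2(1, -8) = -8
  graph.gen = sub(-8, -8) = 0
  south.gen = sub(1, 1) = 0
  beta.gen = absv(0) = 0
  core.gen = sub(0, 1) = -1
  assets.gen = max2(-1, 1) = 1
  amber.gen = min2(1, 0) = 0
  delta.gen = mul(0, 0) = 0

Second demand — change propagation:
  build.gen: re-runs because filter.txt 1->0; new result 0.
  alpha.gen: re-runs because build.gen 1->0; new result 0.
  fold.gen: re-runs because alpha.gen 1->0; new result -8 (unchanged).
  graph.gen: re-examined; everything it read last time is the same (fold.gen unchanged, check.txt unchanged) — cache 0 kept, no run.
  south.gen: re-runs because alpha.gen 1->0; build.gen 1->0; new result 0 (unchanged).
  beta.gen: re-examined; everything it read last time is the same (south.gen unchanged) — cache 0 kept, no run.
  core.gen: re-runs because filter.txt 1->0; new result 0.
  assets.gen: re-runs because core.gen -1->0; build.gen 1->0; new result 0.
  amber.gen: re-runs because assets.gen 1->0; new result 0 (unchanged).
  delta.gen: re-examined; everything it read last time is the same (beta.gen unchanged, amber.gen unchanged) — cache 0 kept, no run.

The important point: at graph.gen every value read last time is unchanged, so the dirty flag clears without a run.

Dirty set: alpha.gen, amber.gen, assets.gen, beta.gen, build.gen, core.gen, delta.gen, fold.gen, graph.gen, south.gen.
Run set: alpha.gen, amber.gen, assets.gen, build.gen, core.gen, fold.gen, south.gen (7 run).
Re-examined without running (cache reused): beta.gen, delta.gen, graph.gen.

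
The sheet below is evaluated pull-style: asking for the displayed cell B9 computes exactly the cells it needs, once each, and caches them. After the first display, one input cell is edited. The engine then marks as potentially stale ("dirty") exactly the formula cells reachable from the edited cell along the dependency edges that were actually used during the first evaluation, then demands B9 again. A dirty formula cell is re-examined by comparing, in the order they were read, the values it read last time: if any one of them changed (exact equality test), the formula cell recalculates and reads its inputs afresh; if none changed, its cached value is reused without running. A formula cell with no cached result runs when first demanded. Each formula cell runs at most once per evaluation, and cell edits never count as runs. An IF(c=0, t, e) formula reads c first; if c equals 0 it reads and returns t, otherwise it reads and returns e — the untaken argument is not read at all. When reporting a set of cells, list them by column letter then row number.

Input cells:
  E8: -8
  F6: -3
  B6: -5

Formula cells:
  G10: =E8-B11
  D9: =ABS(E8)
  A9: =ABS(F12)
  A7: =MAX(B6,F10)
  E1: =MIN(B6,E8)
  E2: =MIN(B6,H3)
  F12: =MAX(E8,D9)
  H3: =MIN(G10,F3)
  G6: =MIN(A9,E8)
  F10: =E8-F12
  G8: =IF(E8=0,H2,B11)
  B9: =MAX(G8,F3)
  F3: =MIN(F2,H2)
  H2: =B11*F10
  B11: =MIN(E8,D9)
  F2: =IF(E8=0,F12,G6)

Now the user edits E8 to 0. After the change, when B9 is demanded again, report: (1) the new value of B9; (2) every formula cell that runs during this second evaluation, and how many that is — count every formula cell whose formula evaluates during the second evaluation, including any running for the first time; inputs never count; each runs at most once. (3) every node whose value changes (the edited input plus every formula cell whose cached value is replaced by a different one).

Demanding B9 again yields 0.
9 formula cells run: B9, B11, D9, F2, F3, F10, F12, G8, H2.
The nodes whose values change: B9, B11, D9, E8, F2, F3, F10, F12, G8, H2.
Note the branch switch — demand abandons A9, G6, which are never re-examined.

First demand of the output computes:
  D9 = ABS(-8) = 8
  B11 = MIN(-8, 8) = -8
  F12 = MAX(-8, 8) = 8
  A9 = ABS(8) = 8
  F10 = -8 - 8 = -16
  G6 = MIN(8, -8) = -8
  F2 = IF(E8=0: E8=-8 -> else branch G6) = -8
  H2 = -8 * -16 = 128
  F3 = MIN(-8, 128) = -8
  G8 = IF(E8=0: E8=-8 -> else branch B11) = -8
  B9 = MAX(-8, -8) = -8

After the edit, cleaning proceeds:
  D9: a read changed (E8 -8->0) — executes, giving 0.
  B11: a read changed (E8 -8->0; D9 8->0) — executes, giving 0.
  F12: a read changed (E8 -8->0; D9 8->0) — executes, giving 0.
  A9: stays stale; no demand reaches it after the flip.
  F10: a read changed (E8 -8->0; F12 8->0) — executes, giving 0.
  G6: stays stale; no demand reaches it after the flip.
  F2: a read changed (E8 -8->0) — executes, giving 0.
  H2: a read changed (B11 -8->0; F10 -16->0) — executes, giving 0.
  F3: a read changed (F2 -8->0; H2 128->0) — executes, giving 0.
  G8: a read changed (E8 -8->0; B11 -8->0) — executes, giving 0.
  B9: a read changed (G8 -8->0; F3 -8->0) — executes, giving 0.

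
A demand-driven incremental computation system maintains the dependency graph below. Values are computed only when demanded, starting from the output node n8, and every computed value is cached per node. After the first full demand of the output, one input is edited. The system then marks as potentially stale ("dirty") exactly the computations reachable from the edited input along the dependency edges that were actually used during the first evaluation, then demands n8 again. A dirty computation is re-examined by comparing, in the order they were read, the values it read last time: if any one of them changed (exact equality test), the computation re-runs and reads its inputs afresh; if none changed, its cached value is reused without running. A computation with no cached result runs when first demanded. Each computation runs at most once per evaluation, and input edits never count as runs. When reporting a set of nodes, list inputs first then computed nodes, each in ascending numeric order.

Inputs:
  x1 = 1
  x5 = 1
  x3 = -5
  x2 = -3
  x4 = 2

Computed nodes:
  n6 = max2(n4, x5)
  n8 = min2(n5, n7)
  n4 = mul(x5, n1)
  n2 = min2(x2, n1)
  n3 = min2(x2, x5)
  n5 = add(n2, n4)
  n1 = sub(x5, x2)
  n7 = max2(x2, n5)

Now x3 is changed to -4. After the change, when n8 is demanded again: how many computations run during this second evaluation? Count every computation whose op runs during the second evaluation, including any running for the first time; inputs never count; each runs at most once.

Computations that run: none — 0 in total.
Key observation: x3 is never demanded by the output, so the edit triggers no recomputation at all.

First evaluation (everything demanded from the output):
  n1 = sub(1, -3) = 4
  n2 = min2(-3, 4) = -3
  n4 = mul(1, 4) = 4
  n5 = add(-3, 4) = 1
  n7 = max2(-3, 1) = 1
  n8 = min2(1, 1) = 1

Propagation after the edit:
  x3 feeds no computation that the output demands — nothing is marked dirty and nothing runs.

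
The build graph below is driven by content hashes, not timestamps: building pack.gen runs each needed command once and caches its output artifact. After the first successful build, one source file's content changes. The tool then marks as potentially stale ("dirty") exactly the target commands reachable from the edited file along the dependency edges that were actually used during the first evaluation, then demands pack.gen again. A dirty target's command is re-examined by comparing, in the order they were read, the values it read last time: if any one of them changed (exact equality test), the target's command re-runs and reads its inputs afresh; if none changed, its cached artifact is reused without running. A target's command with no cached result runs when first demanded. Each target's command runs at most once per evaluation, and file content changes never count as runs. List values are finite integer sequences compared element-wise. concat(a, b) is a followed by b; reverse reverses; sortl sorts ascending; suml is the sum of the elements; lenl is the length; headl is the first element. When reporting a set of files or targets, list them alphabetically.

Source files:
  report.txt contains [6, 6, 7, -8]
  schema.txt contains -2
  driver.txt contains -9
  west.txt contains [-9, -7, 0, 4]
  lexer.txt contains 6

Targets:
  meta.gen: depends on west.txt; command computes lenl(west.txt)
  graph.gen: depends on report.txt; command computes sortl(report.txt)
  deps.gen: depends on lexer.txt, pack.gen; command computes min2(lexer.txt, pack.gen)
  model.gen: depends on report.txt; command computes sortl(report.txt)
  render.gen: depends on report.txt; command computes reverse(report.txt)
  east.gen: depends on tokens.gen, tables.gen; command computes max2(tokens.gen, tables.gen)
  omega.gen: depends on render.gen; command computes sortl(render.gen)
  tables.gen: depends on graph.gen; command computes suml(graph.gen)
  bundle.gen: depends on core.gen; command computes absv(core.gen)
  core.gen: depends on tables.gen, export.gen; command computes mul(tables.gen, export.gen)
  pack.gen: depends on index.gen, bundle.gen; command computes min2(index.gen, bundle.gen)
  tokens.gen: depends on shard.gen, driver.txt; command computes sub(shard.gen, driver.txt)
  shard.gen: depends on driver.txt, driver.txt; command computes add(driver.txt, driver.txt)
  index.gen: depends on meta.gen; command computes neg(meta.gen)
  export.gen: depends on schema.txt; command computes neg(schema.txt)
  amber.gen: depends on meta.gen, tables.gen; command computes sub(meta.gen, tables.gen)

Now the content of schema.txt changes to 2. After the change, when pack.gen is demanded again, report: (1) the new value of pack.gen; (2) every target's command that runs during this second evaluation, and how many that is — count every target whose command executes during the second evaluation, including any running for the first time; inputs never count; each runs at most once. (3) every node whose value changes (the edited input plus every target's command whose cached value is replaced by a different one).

pack.gen now evaluates to -4.
Run set: bundle.gen, core.gen, export.gen (3 run).
Changed values: core.gen, export.gen, schema.txt.
The important point: bundle.gen recomputes to an identical value, and the output ends up unchanged.

Initial pass — values computed on the first demand:
  export.gen = neg(-2) = 2
  graph.gen = sortl([6, 6, 7, -8]) = [-8, 6, 6, 7]
  meta.gen = lenl([-9, -7, 0, 4]) = 4
  index.gen = neg(4) = -4
  tables.gen = suml([-8, 6, 6, 7]) = 11
  core.gen = mul(11, 2) = 22
  bundle.gen = absv(22) = 22
  pack.gen = min2(-4, 22) = -4

Second demand — change propagation:
  export.gen: re-runs because schema.txt -2->2; new result -2.
  core.gen: re-runs because export.gen 2->-2; new result -22.
  bundle.gen: re-runs because core.gen 22->-22; new result 22 (unchanged).
  pack.gen: re-examined; everything it read last time is the same (index.gen unchanged, bundle.gen unchanged) — cache -4 kept, no run.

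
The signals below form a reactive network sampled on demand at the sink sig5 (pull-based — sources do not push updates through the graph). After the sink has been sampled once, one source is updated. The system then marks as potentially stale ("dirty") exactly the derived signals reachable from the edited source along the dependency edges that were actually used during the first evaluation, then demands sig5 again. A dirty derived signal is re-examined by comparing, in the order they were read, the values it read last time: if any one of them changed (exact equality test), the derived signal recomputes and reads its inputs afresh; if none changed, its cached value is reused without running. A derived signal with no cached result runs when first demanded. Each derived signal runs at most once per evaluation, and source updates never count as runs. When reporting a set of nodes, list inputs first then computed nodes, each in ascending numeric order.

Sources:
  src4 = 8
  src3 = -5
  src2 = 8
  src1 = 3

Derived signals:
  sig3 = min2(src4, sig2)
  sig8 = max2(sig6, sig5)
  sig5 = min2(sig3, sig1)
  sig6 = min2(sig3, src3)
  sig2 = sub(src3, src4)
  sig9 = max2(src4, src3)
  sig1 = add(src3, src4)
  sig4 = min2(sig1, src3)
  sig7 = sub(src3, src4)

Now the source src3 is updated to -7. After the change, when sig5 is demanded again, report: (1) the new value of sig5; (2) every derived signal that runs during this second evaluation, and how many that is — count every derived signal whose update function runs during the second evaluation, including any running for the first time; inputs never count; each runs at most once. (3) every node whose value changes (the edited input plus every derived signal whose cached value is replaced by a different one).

Initial pass — values computed on the first demand:
  sig1 = add(-5, 8) = 3
  sig2 = sub(-5, 8) = -13
  sig3 = min2(8, -13) = -13
  sig5 = min2(-13, 3) = -13

Second demand — change propagation:
  sig1: re-runs because src3 -5->-7; new result 1.
  sig2: re-runs because src3 -5->-7; new result -15.
  sig3: re-runs because sig2 -13->-15; new result -15.
  sig5: re-runs because sig3 -13->-15; sig1 3->1; new result -15.

sig5 now evaluates to -15.
Run set: sig1, sig2, sig3, sig5 (4 run).
Changed values: src3, sig1, sig2, sig3, sig5.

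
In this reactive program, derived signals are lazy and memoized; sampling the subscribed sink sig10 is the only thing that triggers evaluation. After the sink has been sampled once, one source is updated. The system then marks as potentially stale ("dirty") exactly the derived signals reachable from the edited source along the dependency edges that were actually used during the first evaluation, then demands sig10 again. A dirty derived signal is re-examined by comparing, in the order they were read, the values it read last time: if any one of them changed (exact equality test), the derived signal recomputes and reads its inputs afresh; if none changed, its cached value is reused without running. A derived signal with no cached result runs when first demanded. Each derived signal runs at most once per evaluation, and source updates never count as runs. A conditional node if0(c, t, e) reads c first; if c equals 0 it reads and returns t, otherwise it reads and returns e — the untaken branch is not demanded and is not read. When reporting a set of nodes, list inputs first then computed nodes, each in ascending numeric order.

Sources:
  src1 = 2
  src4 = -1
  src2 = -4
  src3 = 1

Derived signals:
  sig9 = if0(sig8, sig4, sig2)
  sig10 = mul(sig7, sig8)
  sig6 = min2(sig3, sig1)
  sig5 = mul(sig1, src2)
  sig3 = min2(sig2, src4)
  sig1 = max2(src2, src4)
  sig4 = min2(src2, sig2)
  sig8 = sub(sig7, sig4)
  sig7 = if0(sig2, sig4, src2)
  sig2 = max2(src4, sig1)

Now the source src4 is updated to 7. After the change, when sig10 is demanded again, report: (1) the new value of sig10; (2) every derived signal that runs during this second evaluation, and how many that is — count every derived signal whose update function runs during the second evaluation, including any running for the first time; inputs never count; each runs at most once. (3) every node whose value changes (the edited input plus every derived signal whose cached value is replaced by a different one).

First demand of the output computes:
  sig1 = max2(-4, -1) = -1
  sig2 = max2(-1, -1) = -1
  sig4 = min2(-4, -1) = -4
  sig7 = if0(sig2=-1 -> else branch src2) = -4
  sig8 = sub(-4, -4) = 0
  sig10 = mul(-4, 0) = 0

After the edit, cleaning proceeds:
  sig1: a read changed (src4 -1->7) — executes, giving 7.
  sig2: a read changed (src4 -1->7; sig1 -1->7) — executes, giving 7.
  sig4: a read changed (sig2 -1->7) — executes, giving -4 — identical to its old value.
  sig7: a read changed (sig2 -1->7) — executes, giving -4 — identical to its old value.
  sig8: dirty, but its reads are unchanged (sig7 unchanged, sig4 unchanged); cached 0 stands.
  sig10: dirty, but its reads are unchanged (sig7 unchanged, sig8 unchanged); cached 0 stands.

Note where the cutoff bites: sig8 is checked, finds nothing changed, and keeps its cache.

Demanding sig10 again yields 0.
4 derived signals run: sig1, sig2, sig4, sig7.
The nodes whose values change: src4, sig1, sig2.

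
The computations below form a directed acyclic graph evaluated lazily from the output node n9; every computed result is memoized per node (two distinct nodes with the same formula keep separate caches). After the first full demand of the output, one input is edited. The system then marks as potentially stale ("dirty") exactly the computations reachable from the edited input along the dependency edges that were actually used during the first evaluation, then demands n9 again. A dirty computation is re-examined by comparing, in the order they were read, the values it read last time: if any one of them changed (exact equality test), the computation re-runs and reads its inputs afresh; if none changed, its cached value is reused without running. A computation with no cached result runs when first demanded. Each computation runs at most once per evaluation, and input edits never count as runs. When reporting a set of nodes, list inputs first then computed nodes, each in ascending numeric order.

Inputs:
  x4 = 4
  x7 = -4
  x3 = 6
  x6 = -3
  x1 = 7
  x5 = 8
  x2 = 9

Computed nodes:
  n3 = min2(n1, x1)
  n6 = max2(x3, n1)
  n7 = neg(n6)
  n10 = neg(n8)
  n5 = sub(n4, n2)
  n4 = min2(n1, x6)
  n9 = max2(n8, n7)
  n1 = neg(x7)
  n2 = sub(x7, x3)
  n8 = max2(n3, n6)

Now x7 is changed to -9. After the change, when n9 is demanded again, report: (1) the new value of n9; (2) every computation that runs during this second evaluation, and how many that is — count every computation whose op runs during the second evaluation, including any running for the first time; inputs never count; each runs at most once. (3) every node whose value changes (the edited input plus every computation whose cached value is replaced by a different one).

Demanding n9 again yields 9.
6 computations run: n1, n3, n6, n7, n8, n9.
The nodes whose values change: x7, n1, n3, n6, n7, n8, n9.

First demand of the output computes:
  n1 = neg(-4) = 4
  n3 = min2(4, 7) = 4
  n6 = max2(6, 4) = 6
  n7 = neg(6) = -6
  n8 = max2(4, 6) = 6
  n9 = max2(6, -6) = 6

After the edit, cleaning proceeds:
  n1: a read changed (x7 -4->-9) — executes, giving 9.
  n3: a read changed (n1 4->9) — executes, giving 7.
  n6: a read changed (n1 4->9) — executes, giving 9.
  n7: a read changed (n6 6->9) — executes, giving -9.
  n8: a read changed (n3 4->7; n6 6->9) — executes, giving 9.
  n9: a read changed (n8 6->9; n7 -6->-9) — executes, giving 9.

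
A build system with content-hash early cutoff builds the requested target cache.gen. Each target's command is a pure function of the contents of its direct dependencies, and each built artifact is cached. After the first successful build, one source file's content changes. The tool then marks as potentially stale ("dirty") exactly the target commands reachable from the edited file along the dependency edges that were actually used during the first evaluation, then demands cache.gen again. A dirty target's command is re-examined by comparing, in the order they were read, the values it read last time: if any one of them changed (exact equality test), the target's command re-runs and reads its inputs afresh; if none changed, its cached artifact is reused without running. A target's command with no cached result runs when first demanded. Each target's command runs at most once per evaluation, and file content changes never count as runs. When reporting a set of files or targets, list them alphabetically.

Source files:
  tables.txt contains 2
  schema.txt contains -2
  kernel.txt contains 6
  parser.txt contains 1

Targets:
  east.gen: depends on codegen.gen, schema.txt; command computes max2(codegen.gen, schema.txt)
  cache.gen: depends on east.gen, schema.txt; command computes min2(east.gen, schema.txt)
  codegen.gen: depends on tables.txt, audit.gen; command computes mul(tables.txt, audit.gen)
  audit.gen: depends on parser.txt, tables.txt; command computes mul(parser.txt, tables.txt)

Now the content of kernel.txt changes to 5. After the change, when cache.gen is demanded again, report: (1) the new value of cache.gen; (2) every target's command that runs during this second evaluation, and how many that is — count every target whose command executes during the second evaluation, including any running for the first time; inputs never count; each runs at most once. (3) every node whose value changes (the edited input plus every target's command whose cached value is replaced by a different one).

New value of cache.gen: -2.
Target commands that run: none — 0 in total.
Values that change: kernel.txt.
Key observation: kernel.txt is never demanded by the output, so the edit triggers no recomputation at all.

First evaluation (everything demanded from the output):
  audit.gen = mul(1, 2) = 2
  codegen.gen = mul(2, 2) = 4
  east.gen = max2(4, -2) = 4
  cache.gen = min2(4, -2) = -2

Propagation after the edit:
  kernel.txt feeds no computation that the output demands — nothing is marked dirty and nothing runs.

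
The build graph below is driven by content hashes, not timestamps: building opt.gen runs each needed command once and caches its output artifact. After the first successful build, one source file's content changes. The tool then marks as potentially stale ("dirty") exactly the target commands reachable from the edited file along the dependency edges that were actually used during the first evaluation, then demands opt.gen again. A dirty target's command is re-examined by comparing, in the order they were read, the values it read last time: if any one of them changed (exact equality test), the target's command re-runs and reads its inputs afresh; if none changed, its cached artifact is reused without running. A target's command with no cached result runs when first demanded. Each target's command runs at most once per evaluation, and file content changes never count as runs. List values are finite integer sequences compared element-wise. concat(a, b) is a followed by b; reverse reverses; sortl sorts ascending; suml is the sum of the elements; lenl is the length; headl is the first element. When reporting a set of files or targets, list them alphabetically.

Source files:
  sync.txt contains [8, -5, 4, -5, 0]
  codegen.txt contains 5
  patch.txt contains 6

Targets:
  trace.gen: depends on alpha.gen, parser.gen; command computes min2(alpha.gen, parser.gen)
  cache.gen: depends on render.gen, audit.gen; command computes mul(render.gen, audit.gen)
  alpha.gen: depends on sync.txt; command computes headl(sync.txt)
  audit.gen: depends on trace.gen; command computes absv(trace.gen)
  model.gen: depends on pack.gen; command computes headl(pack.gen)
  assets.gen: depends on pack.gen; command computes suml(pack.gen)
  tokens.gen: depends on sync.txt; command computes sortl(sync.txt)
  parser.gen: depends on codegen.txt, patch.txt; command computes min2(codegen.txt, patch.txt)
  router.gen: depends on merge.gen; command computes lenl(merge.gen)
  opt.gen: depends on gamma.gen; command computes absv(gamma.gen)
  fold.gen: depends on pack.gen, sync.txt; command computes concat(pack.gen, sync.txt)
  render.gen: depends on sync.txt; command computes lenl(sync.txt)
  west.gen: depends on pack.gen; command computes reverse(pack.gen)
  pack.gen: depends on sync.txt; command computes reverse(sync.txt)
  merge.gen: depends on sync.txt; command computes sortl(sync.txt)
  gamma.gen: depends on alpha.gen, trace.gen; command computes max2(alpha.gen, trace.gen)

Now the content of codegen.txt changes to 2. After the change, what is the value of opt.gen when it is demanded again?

opt.gen now evaluates to 8.
The important point: gamma.gen recomputes to an identical value, and the output ends up unchanged.

Initial pass — values computed on the first demand:
  alpha.gen = headl([8, -5, 4, -5, 0]) = 8
  parser.gen = min2(5, 6) = 5
  trace.gen = min2(8, 5) = 5
  gamma.gen = max2(8, 5) = 8
  opt.gen = absv(8) = 8

Second demand — change propagation:
  parser.gen: re-runs because codegen.txt 5->2; new result 2.
  trace.gen: re-runs because parser.gen 5->2; new result 2.
  gamma.gen: re-runs because trace.gen 5->2; new result 8 (unchanged).
  opt.gen: re-examined; everything it read last time is the same (gamma.gen unchanged) — cache 8 kept, no run.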